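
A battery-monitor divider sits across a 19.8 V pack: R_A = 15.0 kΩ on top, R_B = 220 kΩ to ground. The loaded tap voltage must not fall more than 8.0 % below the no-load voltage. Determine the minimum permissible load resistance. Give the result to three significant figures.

R_L(min) ≈ 161 kΩ

Output resistance R_th = R_A‖R_B = (15.0 × 220)/235.0 = 14.04 kΩ.
The fractional drop is R_th/(R_th + R_L); requiring this ≤ 0.0800 gives R_L ≥ R_th(1/0.0800 − 1) = 14.04 × 11.50 = 161 kΩ.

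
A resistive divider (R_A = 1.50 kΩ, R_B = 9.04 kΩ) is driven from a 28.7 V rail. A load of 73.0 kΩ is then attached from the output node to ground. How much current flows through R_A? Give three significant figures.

R_B‖R_L = 8.044 kΩ, so the source sees R_A + R_B‖R_L = 9.544 kΩ.
I = 28.7 V / 9.544 kΩ = 3.01 mA.

I ≈ 3.01 mA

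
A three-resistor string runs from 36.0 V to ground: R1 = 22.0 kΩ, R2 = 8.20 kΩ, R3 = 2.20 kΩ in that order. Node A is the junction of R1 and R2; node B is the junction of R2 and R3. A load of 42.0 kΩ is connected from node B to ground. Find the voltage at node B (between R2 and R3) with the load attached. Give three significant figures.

At node B, R3 is in parallel with the load: R3‖R_L = 2.090 kΩ.
Below node A the resistance is R2 + (R3‖R_L) = 10.29 kΩ, so V_A = 36.0 × 10.29/32.29 = 11.47 V.
Then V_B = V_A × (R3‖R_L)/(R2 + R3‖R_L) = 11.47 × 2.090/10.29 = 2.33 V.

V ≈ 2.33 V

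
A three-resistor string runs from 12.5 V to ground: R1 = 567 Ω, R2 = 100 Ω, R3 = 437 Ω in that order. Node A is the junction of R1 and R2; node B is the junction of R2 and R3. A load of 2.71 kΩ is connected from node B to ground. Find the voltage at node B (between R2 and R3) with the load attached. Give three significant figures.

V ≈ 4.51 V

At node B, R3 is in parallel with the load: R3‖R_L = 376.3 Ω.
Below node A the resistance is R2 + (R3‖R_L) = 476.3 Ω, so V_A = 12.5 × 476.3/1043 = 5.707 V.
Then V_B = V_A × (R3‖R_L)/(R2 + R3‖R_L) = 5.707 × 376.3/476.3 = 4.51 V.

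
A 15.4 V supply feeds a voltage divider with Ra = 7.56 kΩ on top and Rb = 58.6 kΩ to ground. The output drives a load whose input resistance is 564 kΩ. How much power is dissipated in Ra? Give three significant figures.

Total resistance from the source is Ra + (Rb‖R_L) = 60.64 kΩ, so I = 15.4/60.64 kΩ = 0.2539 mA.
P = I²·Ra = (0.2539 mA)² × 7.56 kΩ = 0.488 mW.

P ≈ 0.488 mW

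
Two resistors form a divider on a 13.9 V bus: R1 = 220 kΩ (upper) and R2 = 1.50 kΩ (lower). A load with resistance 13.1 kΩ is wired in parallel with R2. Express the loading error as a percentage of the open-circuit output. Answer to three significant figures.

The divider's output (Thévenin) resistance is R1‖R2 = 1.490 kΩ.
Fractional drop under load = R_th/(R_th + R_L) = 1.490 / (1.490 + 13.1) = 0.1021.
So the output falls by 10.2 %.

10.2 %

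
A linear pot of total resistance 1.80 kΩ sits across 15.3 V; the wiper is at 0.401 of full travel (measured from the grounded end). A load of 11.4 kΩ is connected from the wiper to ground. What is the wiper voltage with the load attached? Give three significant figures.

V ≈ 5.91 V

The wiper splits the pot into (1−α)R = 1078 Ω above and αR = 721.8 Ω below.
Lower section ‖ load = 678.8 Ω.
V_wiper = 15.3 × 678.8/(1078 + 678.8) = 5.91 V.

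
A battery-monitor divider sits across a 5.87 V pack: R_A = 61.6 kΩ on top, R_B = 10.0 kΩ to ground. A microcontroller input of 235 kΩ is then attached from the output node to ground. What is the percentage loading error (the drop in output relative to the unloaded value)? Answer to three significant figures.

The divider's output (Thévenin) resistance is R_A‖R_B = 8.603 kΩ.
Fractional drop under load = R_th/(R_th + R_L) = 8.603 / (8.603 + 235) = 0.03532.
So the output falls by 3.53 %.

3.53 %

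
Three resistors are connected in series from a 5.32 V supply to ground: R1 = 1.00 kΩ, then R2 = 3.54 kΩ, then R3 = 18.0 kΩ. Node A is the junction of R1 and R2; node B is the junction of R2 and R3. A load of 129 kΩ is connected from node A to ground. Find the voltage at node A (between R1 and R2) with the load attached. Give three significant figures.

V ≈ 5.05 V

Below node A the series string R2+R3 = 21.54 kΩ sits in parallel with the 129 kΩ load: 18.46 kΩ.
V_A = 5.32 × 18.46/(1.00 + 18.46) = 5.05 V.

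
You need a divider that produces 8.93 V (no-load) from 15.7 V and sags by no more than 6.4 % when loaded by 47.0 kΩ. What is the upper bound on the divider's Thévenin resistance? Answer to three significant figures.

Loading drop = R_th/(R_th + R_L) ≤ 0.0640, so R_th ≤ R_L · ε/(1−ε) = 47.0 kΩ × 0.0640/0.9360 = 3.21 kΩ.

R_th ≤ 3.21 kΩ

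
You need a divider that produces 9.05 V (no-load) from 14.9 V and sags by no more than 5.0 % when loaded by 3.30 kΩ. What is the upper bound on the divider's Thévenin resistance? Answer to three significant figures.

Loading drop = R_th/(R_th + R_L) ≤ 0.0500, so R_th ≤ R_L · ε/(1−ε) = 3.30 kΩ × 0.0500/0.9500 = 174 Ω.
(Any R1, R2 with R2/(R1+R2) = 0.607 and R1‖R2 ≤ 174 Ω will meet the spec.)

R_th ≤ 174 Ω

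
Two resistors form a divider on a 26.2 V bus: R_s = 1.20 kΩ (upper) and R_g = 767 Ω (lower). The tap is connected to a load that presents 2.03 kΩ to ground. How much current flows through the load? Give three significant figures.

R_g‖R_L = 556.7 Ω; V_out = 26.2 × 556.7/1757 = 8.303 V.
I_L = V_out / R_L = 8.303 / 2.03 kΩ = 4.09 mA.

I_L ≈ 4.09 mA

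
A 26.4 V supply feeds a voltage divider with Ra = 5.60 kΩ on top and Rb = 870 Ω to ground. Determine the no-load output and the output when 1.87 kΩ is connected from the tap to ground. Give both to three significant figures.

Unloaded: 3.55 V; loaded: 2.53 V

Open-circuit: V = 26.4 × 870/(5600 + 870) = 3.55 V.
With the load, Rb becomes Rb‖R_L = 593.8 Ω, so V = 26.4 × 593.8/6194 = 2.53 V.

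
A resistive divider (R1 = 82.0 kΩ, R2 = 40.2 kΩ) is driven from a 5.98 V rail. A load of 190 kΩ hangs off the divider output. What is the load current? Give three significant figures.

R2‖R_L = 33.18 kΩ; V_out = 5.98 × 33.18/115.2 = 1.723 V.
I_L = V_out / R_L = 1.723 / 190 kΩ = 9.07 µA.

I_L ≈ 9.07 µA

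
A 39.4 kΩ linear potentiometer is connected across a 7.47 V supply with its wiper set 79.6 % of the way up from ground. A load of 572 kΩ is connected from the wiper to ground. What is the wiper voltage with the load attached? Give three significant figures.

The wiper splits the pot into (1−α)R = 8.038 kΩ above and αR = 31.36 kΩ below.
Lower section ‖ load = 29.73 kΩ.
V_wiper = 7.47 × 29.73/(8.038 + 29.73) = 5.88 V.

V ≈ 5.88 V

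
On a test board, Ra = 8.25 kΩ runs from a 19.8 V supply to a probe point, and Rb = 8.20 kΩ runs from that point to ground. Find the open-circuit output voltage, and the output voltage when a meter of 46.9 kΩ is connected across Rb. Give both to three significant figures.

Open-circuit: V = 19.8 × 8.20/(8.25 + 8.20) = 9.87 V.
With the load, Rb becomes Rb‖R_L = 6.980 kΩ, so V = 19.8 × 6.980/15.23 = 9.07 V.

Unloaded: 9.87 V; loaded: 9.07 V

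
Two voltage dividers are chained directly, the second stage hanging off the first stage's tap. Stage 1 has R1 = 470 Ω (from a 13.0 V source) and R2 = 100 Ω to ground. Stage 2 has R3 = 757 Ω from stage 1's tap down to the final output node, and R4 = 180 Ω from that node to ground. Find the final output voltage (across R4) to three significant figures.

V_out ≈ 0.403 V

Stage 2 presents R3+R4 = 937.0 Ω as a load on stage 1's tap.
Stage 1's lower leg becomes R2‖(R3+R4) = 90.36 Ω, so V_mid = 13.0 × 90.36/560.4 = 2.096 V.
Stage 2 is itself unloaded: V_out = V_mid × R4/(R3+R4) = 2.096 × 180/937.0 = 0.403 V.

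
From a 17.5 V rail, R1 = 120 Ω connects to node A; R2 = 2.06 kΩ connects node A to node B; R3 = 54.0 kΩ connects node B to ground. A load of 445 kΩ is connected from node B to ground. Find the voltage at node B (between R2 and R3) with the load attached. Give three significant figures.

V ≈ 16.7 V

At node B, R3 is in parallel with the load: R3‖R_L = 48160 Ω.
Below node A the resistance is R2 + (R3‖R_L) = 50220 Ω, so V_A = 17.5 × 50220/50340 = 17.46 V.
Then V_B = V_A × (R3‖R_L)/(R2 + R3‖R_L) = 17.46 × 48160/50220 = 16.7 V.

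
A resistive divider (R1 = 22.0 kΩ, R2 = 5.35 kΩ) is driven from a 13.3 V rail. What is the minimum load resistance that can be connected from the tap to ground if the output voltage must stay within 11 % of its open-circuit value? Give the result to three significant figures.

Output resistance R_th = R1‖R2 = (22.0 × 5.35)/27.35 = 4.303 kΩ.
The fractional drop is R_th/(R_th + R_L); requiring this ≤ 0.110 gives R_L ≥ R_th(1/0.110 − 1) = 4.303 × 8.091 = 34.8 kΩ.

R_L(min) ≈ 34.8 kΩ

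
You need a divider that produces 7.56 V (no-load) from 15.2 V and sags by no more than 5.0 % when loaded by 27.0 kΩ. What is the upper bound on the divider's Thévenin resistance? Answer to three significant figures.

Loading drop = R_th/(R_th + R_L) ≤ 0.0500, so R_th ≤ R_L · ε/(1−ε) = 27.0 kΩ × 0.0500/0.9500 = 1.42 kΩ.
(Any R1, R2 with R2/(R1+R2) = 0.497 and R1‖R2 ≤ 1.42 kΩ will meet the spec.)

R_th ≤ 1.42 kΩ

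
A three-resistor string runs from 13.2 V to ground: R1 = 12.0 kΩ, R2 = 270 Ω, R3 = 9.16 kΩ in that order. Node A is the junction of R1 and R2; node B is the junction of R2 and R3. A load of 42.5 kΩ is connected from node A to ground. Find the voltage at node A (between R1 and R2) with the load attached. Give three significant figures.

Below node A the series string R2+R3 = 9430 Ω sits in parallel with the 42500 Ω load: 7718 Ω.
V_A = 13.2 × 7718/(12000 + 7718) = 5.17 V.

V ≈ 5.17 V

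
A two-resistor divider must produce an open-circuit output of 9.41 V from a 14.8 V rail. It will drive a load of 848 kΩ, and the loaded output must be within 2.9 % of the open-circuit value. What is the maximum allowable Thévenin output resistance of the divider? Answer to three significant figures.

R_th ≤ 25.3 kΩ

Loading drop = R_th/(R_th + R_L) ≤ 0.0290, so R_th ≤ R_L · ε/(1−ε) = 848 kΩ × 0.0290/0.9710 = 25.3 kΩ.
(Any R1, R2 with R2/(R1+R2) = 0.636 and R1‖R2 ≤ 25.3 kΩ will meet the spec.)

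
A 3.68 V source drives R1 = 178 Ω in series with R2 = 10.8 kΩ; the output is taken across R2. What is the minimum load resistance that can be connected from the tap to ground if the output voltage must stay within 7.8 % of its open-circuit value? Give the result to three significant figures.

R_L(min) ≈ 2.07 kΩ

Output resistance R_th = R1‖R2 = (178 × 10800)/10980 = 175.1 Ω.
The fractional drop is R_th/(R_th + R_L); requiring this ≤ 0.0780 gives R_L ≥ R_th(1/0.0780 − 1) = 175.1 × 11.82 = 2.07 kΩ.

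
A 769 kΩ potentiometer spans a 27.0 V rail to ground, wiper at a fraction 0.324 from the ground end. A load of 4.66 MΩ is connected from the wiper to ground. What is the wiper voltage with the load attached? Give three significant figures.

V ≈ 8.44 V

The wiper splits the pot into (1−α)R = 519.8 kΩ above and αR = 249.2 kΩ below.
Lower section ‖ load = 236.5 kΩ.
V_wiper = 27.0 × 236.5/(519.8 + 236.5) = 8.44 V.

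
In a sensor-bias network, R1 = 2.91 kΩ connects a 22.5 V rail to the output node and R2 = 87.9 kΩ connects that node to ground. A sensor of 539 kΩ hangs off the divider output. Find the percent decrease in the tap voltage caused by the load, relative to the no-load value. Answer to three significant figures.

The divider's output (Thévenin) resistance is R1‖R2 = 2.817 kΩ.
Fractional drop under load = R_th/(R_th + R_L) = 2.817 / (2.817 + 539) = 0.005199.
So the output falls by 0.520 %.

0.520 %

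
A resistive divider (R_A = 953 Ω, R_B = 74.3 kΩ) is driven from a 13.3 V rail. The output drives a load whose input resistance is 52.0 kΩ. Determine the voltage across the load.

V_out ≈ 12.9 V

The load sits in parallel with R_B: R_B‖R_L = (74300 × 52000) / (74300 + 52000) = 30590 Ω.
V_out = 13.3 × 30590 / (953 + 30590) = 13.3 × 30590/31540 = 12.9 V.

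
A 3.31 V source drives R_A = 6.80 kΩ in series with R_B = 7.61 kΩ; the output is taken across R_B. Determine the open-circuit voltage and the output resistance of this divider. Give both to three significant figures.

V_th is the open-circuit tap voltage: 3.31 × 7.61/(6.80 + 7.61) = 1.75 V.
With the supply zeroed, R_A and R_B appear in parallel from the tap: R_th = R_A‖R_B = (6.80 × 7.61)/14.41 = 3.59 kΩ.

V_th = 1.75 V, R_th = 3.59 kΩ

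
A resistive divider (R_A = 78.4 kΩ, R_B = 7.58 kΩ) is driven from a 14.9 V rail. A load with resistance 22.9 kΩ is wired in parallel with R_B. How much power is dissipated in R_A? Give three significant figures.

P ≈ 2.46 mW

Total resistance from the source is R_A + (R_B‖R_L) = 84.09 kΩ, so I = 14.9/84.09 kΩ = 0.1772 mA.
P = I²·R_A = (0.1772 mA)² × 78.4 kΩ = 2.46 mW.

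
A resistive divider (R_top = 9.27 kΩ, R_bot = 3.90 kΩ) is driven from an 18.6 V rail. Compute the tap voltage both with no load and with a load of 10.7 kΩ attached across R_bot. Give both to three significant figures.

Unloaded: 5.51 V; loaded: 4.38 V

Open-circuit: V = 18.6 × 3.90/(9.27 + 3.90) = 5.51 V.
With the load, R_bot becomes R_bot‖R_L = 2.858 kΩ, so V = 18.6 × 2.858/12.13 = 4.38 V.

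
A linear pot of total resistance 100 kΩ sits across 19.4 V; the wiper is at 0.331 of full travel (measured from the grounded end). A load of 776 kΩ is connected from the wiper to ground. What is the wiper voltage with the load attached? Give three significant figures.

V ≈ 6.24 V

The wiper splits the pot into (1−α)R = 66.90 kΩ above and αR = 33.10 kΩ below.
Lower section ‖ load = 31.75 kΩ.
V_wiper = 19.4 × 31.75/(66.90 + 31.75) = 6.24 V.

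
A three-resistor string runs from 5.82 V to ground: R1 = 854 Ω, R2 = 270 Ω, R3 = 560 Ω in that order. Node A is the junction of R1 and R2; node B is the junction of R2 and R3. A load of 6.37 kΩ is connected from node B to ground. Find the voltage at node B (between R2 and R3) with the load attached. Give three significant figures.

At node B, R3 is in parallel with the load: R3‖R_L = 514.7 Ω.
Below node A the resistance is R2 + (R3‖R_L) = 784.7 Ω, so V_A = 5.82 × 784.7/1639 = 2.787 V.
Then V_B = V_A × (R3‖R_L)/(R2 + R3‖R_L) = 2.787 × 514.7/784.7 = 1.83 V.

V ≈ 1.83 V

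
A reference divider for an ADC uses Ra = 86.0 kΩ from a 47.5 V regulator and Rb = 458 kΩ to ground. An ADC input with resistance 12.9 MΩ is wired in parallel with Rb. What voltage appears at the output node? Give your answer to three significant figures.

The load sits in parallel with Rb: Rb‖R_L = (458 × 12900) / (458 + 12900) = 442.3 kΩ.
V_out = 47.5 × 442.3 / (86.0 + 442.3) = 47.5 × 442.3/528.3 = 39.8 V.

V_out ≈ 39.8 V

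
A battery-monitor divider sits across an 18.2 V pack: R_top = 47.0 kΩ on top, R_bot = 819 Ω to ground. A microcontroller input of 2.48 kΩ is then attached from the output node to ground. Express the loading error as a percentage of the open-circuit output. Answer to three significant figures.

The divider's output (Thévenin) resistance is R_top‖R_bot = 805.0 Ω.
Fractional drop under load = R_th/(R_th + R_L) = 805.0 / (805.0 + 2480) = 0.2450.
So the output falls by 24.5 %.

24.5 %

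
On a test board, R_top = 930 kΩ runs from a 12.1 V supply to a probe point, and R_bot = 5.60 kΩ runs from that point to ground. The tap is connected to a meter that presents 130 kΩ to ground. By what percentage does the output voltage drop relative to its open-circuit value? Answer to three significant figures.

The divider's output (Thévenin) resistance is R_top‖R_bot = 5.566 kΩ.
Fractional drop under load = R_th/(R_th + R_L) = 5.566 / (5.566 + 130) = 0.04106.
So the output falls by 4.11 %.

4.11 %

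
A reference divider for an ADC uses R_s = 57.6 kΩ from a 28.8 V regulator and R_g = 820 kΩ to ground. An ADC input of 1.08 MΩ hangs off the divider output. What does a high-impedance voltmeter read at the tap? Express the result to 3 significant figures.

The load sits in parallel with R_g: R_g‖R_L = (820 × 1080) / (820 + 1080) = 466.1 kΩ.
V_out = 28.8 × 466.1 / (57.6 + 466.1) = 28.8 × 466.1/523.7 = 25.6 V.
(Unloaded it would have been 26.9 V.)

V_out ≈ 25.6 V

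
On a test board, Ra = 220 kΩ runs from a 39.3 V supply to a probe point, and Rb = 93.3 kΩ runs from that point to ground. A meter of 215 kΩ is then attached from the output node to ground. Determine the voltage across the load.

The load sits in parallel with Rb: Rb‖R_L = (93.3 × 215) / (93.3 + 215) = 65.06 kΩ.
V_out = 39.3 × 65.06 / (220 + 65.06) = 39.3 × 65.06/285.1 = 8.97 V.

V_out ≈ 8.97 V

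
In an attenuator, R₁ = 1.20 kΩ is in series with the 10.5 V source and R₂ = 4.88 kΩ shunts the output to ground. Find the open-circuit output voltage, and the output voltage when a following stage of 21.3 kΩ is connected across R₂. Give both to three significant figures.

Open-circuit: V = 10.5 × 4.88/(1.20 + 4.88) = 8.43 V.
With the load, R₂ becomes R₂‖R_L = 3.970 kΩ, so V = 10.5 × 3.970/5.170 = 8.06 V.

Unloaded: 8.43 V; loaded: 8.06 V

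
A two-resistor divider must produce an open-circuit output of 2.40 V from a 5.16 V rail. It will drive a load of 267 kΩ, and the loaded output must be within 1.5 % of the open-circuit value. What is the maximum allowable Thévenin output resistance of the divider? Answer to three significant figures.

R_th ≤ 4.07 kΩ

Loading drop = R_th/(R_th + R_L) ≤ 0.0150, so R_th ≤ R_L · ε/(1−ε) = 267 kΩ × 0.0150/0.9850 = 4.07 kΩ.
(Any R1, R2 with R2/(R1+R2) = 0.465 and R1‖R2 ≤ 4.07 kΩ will meet the spec.)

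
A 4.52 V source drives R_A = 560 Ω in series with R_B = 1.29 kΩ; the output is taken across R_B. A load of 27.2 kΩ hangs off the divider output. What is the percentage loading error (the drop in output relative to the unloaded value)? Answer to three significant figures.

The divider's output (Thévenin) resistance is R_A‖R_B = 390.5 Ω.
Fractional drop under load = R_th/(R_th + R_L) = 390.5 / (390.5 + 27200) = 0.01415.
So the output falls by 1.42 %.

1.42 %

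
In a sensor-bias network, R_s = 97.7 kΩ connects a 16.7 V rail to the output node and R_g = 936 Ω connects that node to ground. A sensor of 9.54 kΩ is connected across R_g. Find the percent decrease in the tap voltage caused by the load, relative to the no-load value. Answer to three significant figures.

8.86 %

Unloaded V = 16.7 × 936/98640 = 0.15847 V.
Loaded: R_g‖R_L = 852.4 Ω, giving V = 16.7 × 852.4/98550 = 0.14444 V.
Drop = (0.15847 − 0.14444) / 0.15847 = 8.86 %.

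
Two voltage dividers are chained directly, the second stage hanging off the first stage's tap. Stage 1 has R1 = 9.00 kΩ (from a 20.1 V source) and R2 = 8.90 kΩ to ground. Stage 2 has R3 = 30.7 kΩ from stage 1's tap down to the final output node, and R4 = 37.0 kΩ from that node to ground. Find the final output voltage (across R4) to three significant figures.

V_out ≈ 5.12 V

Stage 2 presents R3+R4 = 67.70 kΩ as a load on stage 1's tap.
Stage 1's lower leg becomes R2‖(R3+R4) = 7.866 kΩ, so V_mid = 20.1 × 7.866/16.87 = 9.374 V.
Stage 2 is itself unloaded: V_out = V_mid × R4/(R3+R4) = 9.374 × 37.0/67.70 = 5.12 V.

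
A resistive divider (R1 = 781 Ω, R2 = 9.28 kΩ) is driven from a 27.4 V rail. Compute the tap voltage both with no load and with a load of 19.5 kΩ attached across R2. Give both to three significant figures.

Open-circuit: V = 27.4 × 9280/(781 + 9280) = 25.3 V.
With the load, R2 becomes R2‖R_L = 6288 Ω, so V = 27.4 × 6288/7069 = 24.4 V.

Unloaded: 25.3 V; loaded: 24.4 V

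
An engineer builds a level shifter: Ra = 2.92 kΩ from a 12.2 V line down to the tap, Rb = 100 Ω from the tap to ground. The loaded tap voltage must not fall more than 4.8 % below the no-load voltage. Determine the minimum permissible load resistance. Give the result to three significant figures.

Output resistance R_th = Ra‖Rb = (2920 × 100)/3020 = 96.69 Ω.
The fractional drop is R_th/(R_th + R_L); requiring this ≤ 0.0480 gives R_L ≥ R_th(1/0.0480 − 1) = 96.69 × 19.83 = 1.92 kΩ.

R_L(min) ≈ 1.92 kΩ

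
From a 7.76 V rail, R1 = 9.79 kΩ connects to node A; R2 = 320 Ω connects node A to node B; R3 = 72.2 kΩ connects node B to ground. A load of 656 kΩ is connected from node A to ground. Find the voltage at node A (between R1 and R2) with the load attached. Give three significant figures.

V ≈ 6.75 V

Below node A the series string R2+R3 = 72520 Ω sits in parallel with the 656000 Ω load: 65300 Ω.
V_A = 7.76 × 65300/(9790 + 65300) = 6.75 V.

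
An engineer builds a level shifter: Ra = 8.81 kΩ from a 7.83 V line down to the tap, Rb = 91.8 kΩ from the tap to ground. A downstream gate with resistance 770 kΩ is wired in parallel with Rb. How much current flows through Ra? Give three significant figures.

I ≈ 0.0862 mA

Rb‖R_L = 82.02 kΩ, so the source sees Ra + Rb‖R_L = 90.83 kΩ.
I = 7.83 V / 90.83 kΩ = 0.0862 mA.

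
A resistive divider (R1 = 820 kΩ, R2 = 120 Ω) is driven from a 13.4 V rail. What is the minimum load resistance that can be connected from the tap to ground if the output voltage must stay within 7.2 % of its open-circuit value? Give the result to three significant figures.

Output resistance R_th = R1‖R2 = (820000 × 120)/820100 = 120.0 Ω.
The fractional drop is R_th/(R_th + R_L); requiring this ≤ 0.0720 gives R_L ≥ R_th(1/0.0720 − 1) = 120.0 × 12.89 = 1.55 kΩ.

R_L(min) ≈ 1.55 kΩ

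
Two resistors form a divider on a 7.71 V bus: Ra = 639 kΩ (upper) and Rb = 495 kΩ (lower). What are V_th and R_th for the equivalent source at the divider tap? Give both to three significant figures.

V_th is the open-circuit tap voltage: 7.71 × 495/(639 + 495) = 3.37 V.
With the supply zeroed, Ra and Rb appear in parallel from the tap: R_th = Ra‖Rb = (639 × 495)/1134 = 279 kΩ.

V_th = 3.37 V, R_th = 279 kΩ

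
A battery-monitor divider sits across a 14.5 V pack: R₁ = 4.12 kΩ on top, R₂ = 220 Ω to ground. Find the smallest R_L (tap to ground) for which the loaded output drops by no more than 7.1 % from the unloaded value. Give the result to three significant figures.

Output resistance R_th = R₁‖R₂ = (4120 × 220)/4340 = 208.8 Ω.
The fractional drop is R_th/(R_th + R_L); requiring this ≤ 0.0710 gives R_L ≥ R_th(1/0.0710 − 1) = 208.8 × 13.08 = 2.73 kΩ.

R_L(min) ≈ 2.73 kΩ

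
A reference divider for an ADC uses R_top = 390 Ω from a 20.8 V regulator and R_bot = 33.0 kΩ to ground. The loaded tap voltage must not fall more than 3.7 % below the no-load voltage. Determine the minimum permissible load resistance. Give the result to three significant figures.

Output resistance R_th = R_top‖R_bot = (390 × 33000)/33390 = 385.4 Ω.
The fractional drop is R_th/(R_th + R_L); requiring this ≤ 0.0370 gives R_L ≥ R_th(1/0.0370 − 1) = 385.4 × 26.03 = 10.0 kΩ.

R_L(min) ≈ 10.0 kΩ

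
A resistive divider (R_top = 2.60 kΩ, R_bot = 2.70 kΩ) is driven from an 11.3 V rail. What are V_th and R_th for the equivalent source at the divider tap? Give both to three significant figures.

V_th = 5.76 V, R_th = 1.32 kΩ

V_th is the open-circuit tap voltage: 11.3 × 2.70/(2.60 + 2.70) = 5.76 V.
With the supply zeroed, R_top and R_bot appear in parallel from the tap: R_th = R_top‖R_bot = (2.60 × 2.70)/5.300 = 1.32 kΩ.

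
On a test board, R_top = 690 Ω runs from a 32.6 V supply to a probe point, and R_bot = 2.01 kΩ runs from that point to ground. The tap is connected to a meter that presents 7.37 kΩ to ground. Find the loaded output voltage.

V_out ≈ 22.7 V

The load sits in parallel with R_bot: R_bot‖R_L = (2010 × 7370) / (2010 + 7370) = 1579 Ω.
V_out = 32.6 × 1579 / (690 + 1579) = 32.6 × 1579/2269 = 22.7 V.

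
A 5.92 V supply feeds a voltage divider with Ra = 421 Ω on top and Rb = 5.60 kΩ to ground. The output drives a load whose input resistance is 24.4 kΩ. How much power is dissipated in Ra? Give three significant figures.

Total resistance from the source is Ra + (Rb‖R_L) = 4976 Ω, so I = 5.92/4976 Ω = 1.190 mA.
P = I²·Ra = (1.190 mA)² × 421 Ω = 0.596 mW.

P ≈ 0.596 mW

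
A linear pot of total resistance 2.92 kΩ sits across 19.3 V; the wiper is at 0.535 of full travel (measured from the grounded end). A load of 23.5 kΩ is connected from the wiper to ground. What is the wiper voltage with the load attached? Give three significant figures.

V ≈ 10.0 V

The wiper splits the pot into (1−α)R = 1.358 kΩ above and αR = 1.562 kΩ below.
Lower section ‖ load = 1.465 kΩ.
V_wiper = 19.3 × 1.465/(1.358 + 1.465) = 10.0 V.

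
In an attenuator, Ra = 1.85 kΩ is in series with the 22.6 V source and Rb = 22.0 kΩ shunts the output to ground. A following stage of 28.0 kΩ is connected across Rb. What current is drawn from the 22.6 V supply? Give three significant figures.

I ≈ 1.59 mA

Rb‖R_L = 12.32 kΩ, so the source sees Ra + Rb‖R_L = 14.17 kΩ.
I = 22.6 V / 14.17 kΩ = 1.59 mA.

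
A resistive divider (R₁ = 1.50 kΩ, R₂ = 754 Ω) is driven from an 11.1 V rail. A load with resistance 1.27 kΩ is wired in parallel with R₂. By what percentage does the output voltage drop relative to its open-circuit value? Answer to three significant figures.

28.3 %

Unloaded V = 11.1 × 754/2254 = 3.713 V.
Loaded: R₂‖R_L = 473.1 Ω, giving V = 11.1 × 473.1/1973 = 2.662 V.
Drop = (3.713 − 2.662) / 3.713 = 28.3 %.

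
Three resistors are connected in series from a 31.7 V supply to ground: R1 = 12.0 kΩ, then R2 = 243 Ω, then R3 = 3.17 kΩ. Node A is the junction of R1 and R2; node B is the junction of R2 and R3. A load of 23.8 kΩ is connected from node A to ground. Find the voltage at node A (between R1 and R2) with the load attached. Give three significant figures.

Below node A the series string R2+R3 = 3413 Ω sits in parallel with the 23800 Ω load: 2985 Ω.
V_A = 31.7 × 2985/(12000 + 2985) = 6.31 V.

V ≈ 6.31 V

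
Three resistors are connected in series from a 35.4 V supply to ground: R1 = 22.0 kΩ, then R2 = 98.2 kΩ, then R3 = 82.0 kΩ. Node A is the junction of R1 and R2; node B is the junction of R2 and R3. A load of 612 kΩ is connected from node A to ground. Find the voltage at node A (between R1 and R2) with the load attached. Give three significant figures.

Below node A the series string R2+R3 = 180.2 kΩ sits in parallel with the 612 kΩ load: 139.2 kΩ.
V_A = 35.4 × 139.2/(22.0 + 139.2) = 30.6 V.

V ≈ 30.6 V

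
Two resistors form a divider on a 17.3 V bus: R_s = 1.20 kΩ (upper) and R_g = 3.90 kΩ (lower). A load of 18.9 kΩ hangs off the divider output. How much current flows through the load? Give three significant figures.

R_g‖R_L = 3.233 kΩ; V_out = 17.3 × 3.233/4.433 = 12.62 V.
I_L = V_out / R_L = 12.62 / 18.9 kΩ = 0.668 mA.

I_L ≈ 0.668 mA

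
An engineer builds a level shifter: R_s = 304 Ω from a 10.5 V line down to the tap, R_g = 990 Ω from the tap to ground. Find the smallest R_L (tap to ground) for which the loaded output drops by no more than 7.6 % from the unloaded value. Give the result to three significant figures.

Output resistance R_th = R_s‖R_g = (304 × 990)/1294 = 232.6 Ω.
The fractional drop is R_th/(R_th + R_L); requiring this ≤ 0.0760 gives R_L ≥ R_th(1/0.0760 − 1) = 232.6 × 12.16 = 2.83 kΩ.

R_L(min) ≈ 2.83 kΩ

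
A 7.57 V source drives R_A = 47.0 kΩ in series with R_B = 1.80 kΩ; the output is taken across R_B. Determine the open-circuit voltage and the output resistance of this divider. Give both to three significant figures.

V_th is the open-circuit tap voltage: 7.57 × 1.80/(47.0 + 1.80) = 0.279 V.
With the supply zeroed, R_A and R_B appear in parallel from the tap: R_th = R_A‖R_B = (47.0 × 1.80)/48.80 = 1.73 kΩ.

V_th = 0.279 V, R_th = 1.73 kΩ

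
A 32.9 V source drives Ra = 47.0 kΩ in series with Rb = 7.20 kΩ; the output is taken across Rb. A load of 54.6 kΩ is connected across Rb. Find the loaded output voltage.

V_out ≈ 3.92 V

The load sits in parallel with Rb: Rb‖R_L = (7.20 × 54.6) / (7.20 + 54.6) = 6.361 kΩ.
V_out = 32.9 × 6.361 / (47.0 + 6.361) = 32.9 × 6.361/53.36 = 3.92 V.
(Unloaded it would have been 4.37 V.)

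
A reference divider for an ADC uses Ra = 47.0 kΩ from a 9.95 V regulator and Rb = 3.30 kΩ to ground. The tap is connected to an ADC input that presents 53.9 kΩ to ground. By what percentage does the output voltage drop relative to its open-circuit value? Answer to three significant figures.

5.41 %

The divider's output (Thévenin) resistance is Ra‖Rb = 3.083 kΩ.
Fractional drop under load = R_th/(R_th + R_L) = 3.083 / (3.083 + 53.9) = 0.05411.
So the output falls by 5.41 %.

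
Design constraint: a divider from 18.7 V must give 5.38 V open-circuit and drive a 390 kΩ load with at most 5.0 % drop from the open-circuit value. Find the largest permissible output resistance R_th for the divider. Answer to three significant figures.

Loading drop = R_th/(R_th + R_L) ≤ 0.0500, so R_th ≤ R_L · ε/(1−ε) = 390 kΩ × 0.0500/0.9500 = 20.5 kΩ.
(Any R1, R2 with R2/(R1+R2) = 0.288 and R1‖R2 ≤ 20.5 kΩ will meet the spec.)

R_th ≤ 20.5 kΩ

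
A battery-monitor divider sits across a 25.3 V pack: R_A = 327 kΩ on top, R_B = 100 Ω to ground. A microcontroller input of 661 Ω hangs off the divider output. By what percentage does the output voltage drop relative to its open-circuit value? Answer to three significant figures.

13.1 %

The divider's output (Thévenin) resistance is R_A‖R_B = 99.97 Ω.
Fractional drop under load = R_th/(R_th + R_L) = 99.97 / (99.97 + 661) = 0.1314.
So the output falls by 13.1 %.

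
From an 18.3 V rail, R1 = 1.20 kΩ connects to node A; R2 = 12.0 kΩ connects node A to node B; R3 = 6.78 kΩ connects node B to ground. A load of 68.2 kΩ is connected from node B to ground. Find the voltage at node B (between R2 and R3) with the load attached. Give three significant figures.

At node B, R3 is in parallel with the load: R3‖R_L = 6.167 kΩ.
Below node A the resistance is R2 + (R3‖R_L) = 18.17 kΩ, so V_A = 18.3 × 18.17/19.37 = 17.17 V.
Then V_B = V_A × (R3‖R_L)/(R2 + R3‖R_L) = 17.17 × 6.167/18.17 = 5.83 V.

V ≈ 5.83 V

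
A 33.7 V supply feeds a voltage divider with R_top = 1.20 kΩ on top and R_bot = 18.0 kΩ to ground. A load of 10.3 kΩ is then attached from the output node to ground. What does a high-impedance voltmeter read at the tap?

The load sits in parallel with R_bot: R_bot‖R_L = (18.0 × 10.3) / (18.0 + 10.3) = 6.551 kΩ.
V_out = 33.7 × 6.551 / (1.20 + 6.551) = 33.7 × 6.551/7.751 = 28.5 V.

V_out ≈ 28.5 V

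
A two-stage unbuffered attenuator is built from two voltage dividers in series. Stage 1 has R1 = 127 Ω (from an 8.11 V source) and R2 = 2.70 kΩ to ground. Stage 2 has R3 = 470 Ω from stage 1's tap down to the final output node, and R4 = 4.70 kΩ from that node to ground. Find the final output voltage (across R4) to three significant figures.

V_out ≈ 6.88 V

Stage 2 presents R3+R4 = 5170 Ω as a load on stage 1's tap.
Stage 1's lower leg becomes R2‖(R3+R4) = 1774 Ω, so V_mid = 8.11 × 1774/1901 = 7.568 V.
Stage 2 is itself unloaded: V_out = V_mid × R4/(R3+R4) = 7.568 × 4700/5170 = 6.88 V.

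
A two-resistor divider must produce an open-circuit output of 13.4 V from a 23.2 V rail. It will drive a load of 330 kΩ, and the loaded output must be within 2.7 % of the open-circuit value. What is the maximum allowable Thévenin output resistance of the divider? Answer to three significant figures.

R_th ≤ 9.16 kΩ

Loading drop = R_th/(R_th + R_L) ≤ 0.0270, so R_th ≤ R_L · ε/(1−ε) = 330 kΩ × 0.0270/0.9730 = 9.16 kΩ.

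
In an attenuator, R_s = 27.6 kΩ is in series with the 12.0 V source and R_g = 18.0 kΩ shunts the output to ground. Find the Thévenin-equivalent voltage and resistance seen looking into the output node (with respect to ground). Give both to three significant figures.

V_th = 4.74 V, R_th = 10.9 kΩ

V_th is the open-circuit tap voltage: 12.0 × 18.0/(27.6 + 18.0) = 4.74 V.
With the supply zeroed, R_s and R_g appear in parallel from the tap: R_th = R_s‖R_g = (27.6 × 18.0)/45.60 = 10.9 kΩ.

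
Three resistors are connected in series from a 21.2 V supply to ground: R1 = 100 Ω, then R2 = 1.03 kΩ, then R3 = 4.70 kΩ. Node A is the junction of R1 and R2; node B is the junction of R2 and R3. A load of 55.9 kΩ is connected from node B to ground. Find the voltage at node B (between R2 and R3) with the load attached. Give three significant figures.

At node B, R3 is in parallel with the load: R3‖R_L = 4335 Ω.
Below node A the resistance is R2 + (R3‖R_L) = 5365 Ω, so V_A = 21.2 × 5365/5465 = 20.81 V.
Then V_B = V_A × (R3‖R_L)/(R2 + R3‖R_L) = 20.81 × 4335/5365 = 16.8 V.

V ≈ 16.8 V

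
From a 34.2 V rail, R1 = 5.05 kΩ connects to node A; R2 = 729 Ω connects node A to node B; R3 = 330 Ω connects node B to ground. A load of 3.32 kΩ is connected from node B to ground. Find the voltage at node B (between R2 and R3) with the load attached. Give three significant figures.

V ≈ 1.69 V

At node B, R3 is in parallel with the load: R3‖R_L = 300.2 Ω.
Below node A the resistance is R2 + (R3‖R_L) = 1029 Ω, so V_A = 34.2 × 1029/6079 = 5.790 V.
Then V_B = V_A × (R3‖R_L)/(R2 + R3‖R_L) = 5.790 × 300.2/1029 = 1.69 V.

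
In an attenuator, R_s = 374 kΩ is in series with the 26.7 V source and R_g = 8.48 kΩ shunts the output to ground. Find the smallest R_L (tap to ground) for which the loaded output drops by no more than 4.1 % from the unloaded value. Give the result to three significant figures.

R_L(min) ≈ 194 kΩ

Output resistance R_th = R_s‖R_g = (374 × 8.48)/382.5 = 8.292 kΩ.
The fractional drop is R_th/(R_th + R_L); requiring this ≤ 0.0410 gives R_L ≥ R_th(1/0.0410 − 1) = 8.292 × 23.39 = 194 kΩ.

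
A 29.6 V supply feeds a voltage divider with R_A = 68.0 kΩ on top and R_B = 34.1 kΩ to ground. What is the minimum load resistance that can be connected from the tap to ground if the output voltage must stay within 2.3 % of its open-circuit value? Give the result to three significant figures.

R_L(min) ≈ 965 kΩ

Output resistance R_th = R_A‖R_B = (68.0 × 34.1)/102.1 = 22.71 kΩ.
The fractional drop is R_th/(R_th + R_L); requiring this ≤ 0.0230 gives R_L ≥ R_th(1/0.0230 − 1) = 22.71 × 42.48 = 965 kΩ.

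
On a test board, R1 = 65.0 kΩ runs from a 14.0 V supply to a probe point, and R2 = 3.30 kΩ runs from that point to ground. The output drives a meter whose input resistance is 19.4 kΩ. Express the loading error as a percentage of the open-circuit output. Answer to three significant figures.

13.9 %

The divider's output (Thévenin) resistance is R1‖R2 = 3.141 kΩ.
Fractional drop under load = R_th/(R_th + R_L) = 3.141 / (3.141 + 19.4) = 0.1393.
So the output falls by 13.9 %.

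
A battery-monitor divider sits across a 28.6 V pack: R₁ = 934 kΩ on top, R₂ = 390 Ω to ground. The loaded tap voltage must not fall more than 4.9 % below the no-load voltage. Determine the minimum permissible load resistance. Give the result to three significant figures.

R_L(min) ≈ 7.57 kΩ

Output resistance R_th = R₁‖R₂ = (934000 × 390)/934400 = 389.8 Ω.
The fractional drop is R_th/(R_th + R_L); requiring this ≤ 0.0490 gives R_L ≥ R_th(1/0.0490 − 1) = 389.8 × 19.41 = 7.57 kΩ.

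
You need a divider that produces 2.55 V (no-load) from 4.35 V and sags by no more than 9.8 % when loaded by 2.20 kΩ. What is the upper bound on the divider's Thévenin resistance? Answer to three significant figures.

R_th ≤ 239 Ω

Loading drop = R_th/(R_th + R_L) ≤ 0.0980, so R_th ≤ R_L · ε/(1−ε) = 2.20 kΩ × 0.0980/0.9020 = 239 Ω.
(Any R1, R2 with R2/(R1+R2) = 0.586 and R1‖R2 ≤ 239 Ω will meet the spec.)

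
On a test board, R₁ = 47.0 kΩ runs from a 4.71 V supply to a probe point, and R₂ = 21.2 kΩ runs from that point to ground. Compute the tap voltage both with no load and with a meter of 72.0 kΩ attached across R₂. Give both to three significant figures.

Open-circuit: V = 4.71 × 21.2/(47.0 + 21.2) = 1.46 V.
With the load, R₂ becomes R₂‖R_L = 16.38 kΩ, so V = 4.71 × 16.38/63.38 = 1.22 V.

Unloaded: 1.46 V; loaded: 1.22 V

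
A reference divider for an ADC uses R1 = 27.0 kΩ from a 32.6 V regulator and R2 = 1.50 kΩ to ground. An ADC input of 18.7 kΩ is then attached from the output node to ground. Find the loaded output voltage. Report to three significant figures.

The load sits in parallel with R2: R2‖R_L = (1.50 × 18.7) / (1.50 + 18.7) = 1.389 kΩ.
V_out = 32.6 × 1.389 / (27.0 + 1.389) = 32.6 × 1.389/28.39 = 1.59 V.

V_out ≈ 1.59 V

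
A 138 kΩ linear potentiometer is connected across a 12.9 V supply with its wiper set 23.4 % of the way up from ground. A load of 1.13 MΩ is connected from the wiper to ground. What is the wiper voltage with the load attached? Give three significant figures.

V ≈ 2.95 V

The wiper splits the pot into (1−α)R = 105.7 kΩ above and αR = 32.29 kΩ below.
Lower section ‖ load = 31.39 kΩ.
V_wiper = 12.9 × 31.39/(105.7 + 31.39) = 2.95 V.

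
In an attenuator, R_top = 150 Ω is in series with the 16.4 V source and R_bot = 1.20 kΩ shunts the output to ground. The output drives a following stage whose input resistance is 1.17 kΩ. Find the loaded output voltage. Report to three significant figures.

V_out ≈ 13.1 V

The load sits in parallel with R_bot: R_bot‖R_L = (1200 × 1170) / (1200 + 1170) = 592.4 Ω.
V_out = 16.4 × 592.4 / (150 + 592.4) = 16.4 × 592.4/742.4 = 13.1 V.
(Unloaded it would have been 14.6 V.)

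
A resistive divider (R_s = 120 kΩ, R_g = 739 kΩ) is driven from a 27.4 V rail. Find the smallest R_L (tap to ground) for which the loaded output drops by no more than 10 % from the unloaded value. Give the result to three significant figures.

R_L(min) ≈ 929 kΩ

Output resistance R_th = R_s‖R_g = (120 × 739)/859.0 = 103.2 kΩ.
The fractional drop is R_th/(R_th + R_L); requiring this ≤ 0.100 gives R_L ≥ R_th(1/0.100 − 1) = 103.2 × 9.000 = 929 kΩ.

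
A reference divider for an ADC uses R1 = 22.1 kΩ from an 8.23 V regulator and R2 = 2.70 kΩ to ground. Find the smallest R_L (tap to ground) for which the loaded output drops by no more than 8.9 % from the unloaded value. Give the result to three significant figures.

Output resistance R_th = R1‖R2 = (22.1 × 2.70)/24.80 = 2.406 kΩ.
The fractional drop is R_th/(R_th + R_L); requiring this ≤ 0.0890 gives R_L ≥ R_th(1/0.0890 − 1) = 2.406 × 10.24 = 24.6 kΩ.

R_L(min) ≈ 24.6 kΩ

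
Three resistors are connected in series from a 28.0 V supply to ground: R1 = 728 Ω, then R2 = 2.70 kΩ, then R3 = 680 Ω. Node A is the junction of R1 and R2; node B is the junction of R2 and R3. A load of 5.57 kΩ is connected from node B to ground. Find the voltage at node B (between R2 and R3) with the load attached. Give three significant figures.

V ≈ 4.21 V

At node B, R3 is in parallel with the load: R3‖R_L = 606.0 Ω.
Below node A the resistance is R2 + (R3‖R_L) = 3306 Ω, so V_A = 28.0 × 3306/4034 = 22.95 V.
Then V_B = V_A × (R3‖R_L)/(R2 + R3‖R_L) = 22.95 × 606.0/3306 = 4.21 V.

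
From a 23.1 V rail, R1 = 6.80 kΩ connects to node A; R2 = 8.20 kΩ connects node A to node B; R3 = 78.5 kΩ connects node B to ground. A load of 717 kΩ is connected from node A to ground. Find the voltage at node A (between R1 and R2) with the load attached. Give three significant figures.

V ≈ 21.2 V

Below node A the series string R2+R3 = 86.70 kΩ sits in parallel with the 717 kΩ load: 77.35 kΩ.
V_A = 23.1 × 77.35/(6.80 + 77.35) = 21.2 V.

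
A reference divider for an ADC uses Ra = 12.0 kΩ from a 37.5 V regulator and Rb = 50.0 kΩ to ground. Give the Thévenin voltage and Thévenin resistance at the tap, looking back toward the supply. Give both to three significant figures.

V_th is the open-circuit tap voltage: 37.5 × 50.0/(12.0 + 50.0) = 30.2 V.
With the supply zeroed, Ra and Rb appear in parallel from the tap: R_th = Ra‖Rb = (12.0 × 50.0)/62.00 = 9.68 kΩ.

V_th = 30.2 V, R_th = 9.68 kΩ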